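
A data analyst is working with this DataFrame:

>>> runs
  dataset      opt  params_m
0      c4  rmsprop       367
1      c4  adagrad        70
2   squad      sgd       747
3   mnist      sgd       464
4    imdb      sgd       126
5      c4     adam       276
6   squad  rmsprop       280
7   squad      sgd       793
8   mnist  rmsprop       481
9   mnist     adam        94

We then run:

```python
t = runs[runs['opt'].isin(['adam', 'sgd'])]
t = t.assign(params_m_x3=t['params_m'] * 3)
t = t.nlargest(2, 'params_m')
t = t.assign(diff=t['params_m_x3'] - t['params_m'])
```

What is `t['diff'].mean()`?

filter rows where opt in ['adam', 'sgd']:
  dataset   opt  params_m
2   squad   sgd       747
3   mnist   sgd       464
4    imdb   sgd       126
5      c4  adam       276
7   squad   sgd       793
9   mnist  adam        94
add column params_m_x3 = t['params_m'] * 3:
  dataset   opt  params_m  params_m_x3
2   squad   sgd       747         2241
3   mnist   sgd       464         1392
4    imdb   sgd       126          378
5      c4  adam       276          828
7   squad   sgd       793         2379
9   mnist  adam        94          282
take 2 rows with largest params_m:
  dataset  opt  params_m  params_m_x3
7   squad  sgd       793         2379
2   squad  sgd       747         2241
add column diff = t['params_m_x3'] - t['params_m']:
  dataset  opt  params_m  params_m_x3  diff
7   squad  sgd       793         2379  1586
2   squad  sgd       747         2241  1494

1540.0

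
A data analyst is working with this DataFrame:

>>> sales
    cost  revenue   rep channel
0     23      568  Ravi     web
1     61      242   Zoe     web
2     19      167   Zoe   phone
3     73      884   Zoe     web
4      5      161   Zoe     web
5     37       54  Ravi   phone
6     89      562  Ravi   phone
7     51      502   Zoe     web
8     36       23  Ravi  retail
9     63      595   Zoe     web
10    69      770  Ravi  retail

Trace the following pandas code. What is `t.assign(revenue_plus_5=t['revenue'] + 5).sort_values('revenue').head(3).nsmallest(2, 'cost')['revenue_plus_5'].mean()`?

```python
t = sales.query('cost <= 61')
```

97.0

filter rows where cost <= 61:
   cost  revenue   rep channel
0    23      568  Ravi     web
1    61      242   Zoe     web
2    19      167   Zoe   phone
4     5      161   Zoe     web
5    37       54  Ravi   phone
7    51      502   Zoe     web
8    36       23  Ravi  retail
add column revenue_plus_5 = t['revenue'] + 5:
   cost  revenue   rep channel  revenue_plus_5
0    23      568  Ravi     web             573
1    61      242   Zoe     web             247
2    19      167   Zoe   phone             172
4     5      161   Zoe     web             166
5    37       54  Ravi   phone              59
7    51      502   Zoe     web             507
8    36       23  Ravi  retail              28
sort by revenue:
   cost  revenue   rep channel  revenue_plus_5
8    36       23  Ravi  retail              28
5    37       54  Ravi   phone              59
4     5      161   Zoe     web             166
2    19      167   Zoe   phone             172
1    61      242   Zoe     web             247
7    51      502   Zoe     web             507
0    23      568  Ravi     web             573
take first 3 rows:
   cost  revenue   rep channel  revenue_plus_5
8    36       23  Ravi  retail              28
5    37       54  Ravi   phone              59
4     5      161   Zoe     web             166
take 2 rows with smallest cost:
   cost  revenue   rep channel  revenue_plus_5
4     5      161   Zoe     web             166
8    36       23  Ravi  retail              28
Reading off the mean of column 'revenue_plus_5', we get 97.0.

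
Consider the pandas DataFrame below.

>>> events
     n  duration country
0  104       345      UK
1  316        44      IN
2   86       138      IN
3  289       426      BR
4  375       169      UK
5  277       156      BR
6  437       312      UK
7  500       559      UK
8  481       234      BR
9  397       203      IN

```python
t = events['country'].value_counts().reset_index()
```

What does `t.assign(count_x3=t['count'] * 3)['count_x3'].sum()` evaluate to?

value_counts of country:
country
UK    4
IN    3
BR    3
Name: count, dtype: int64
reset_index():
  country  count
0      UK      4
1      IN      3
2      BR      3
add column count_x3 = t['count'] * 3:
  country  count  count_x3
0      UK      4        12
1      IN      3         9
2      BR      3         9
Hence 30.

30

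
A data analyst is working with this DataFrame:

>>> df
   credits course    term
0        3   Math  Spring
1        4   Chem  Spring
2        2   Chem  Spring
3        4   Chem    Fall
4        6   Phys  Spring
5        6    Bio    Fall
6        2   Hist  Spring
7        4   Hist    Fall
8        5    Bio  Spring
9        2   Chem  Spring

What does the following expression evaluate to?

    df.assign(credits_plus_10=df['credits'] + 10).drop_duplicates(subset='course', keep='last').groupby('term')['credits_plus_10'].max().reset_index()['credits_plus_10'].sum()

add column credits_plus_10 = df['credits'] + 10:
   credits course    term  credits_plus_10
0        3   Math  Spring               13
1        4   Chem  Spring               14
2        2   Chem  Spring               12
3        4   Chem    Fall               14
4        6   Phys  Spring               16
5        6    Bio    Fall               16
6        2   Hist  Spring               12
7        4   Hist    Fall               14
8        5    Bio  Spring               15
9        2   Chem  Spring               12
drop duplicate course (keep=last):
   credits course    term  credits_plus_10
0        3   Math  Spring               13
4        6   Phys  Spring               16
7        4   Hist    Fall               14
8        5    Bio  Spring               15
9        2   Chem  Spring               12
group by term, max of credits_plus_10:
term
Fall      14
Spring    16
Name: credits_plus_10, dtype: int64
reset_index():
     term  credits_plus_10
0    Fall               14
1  Spring               16

30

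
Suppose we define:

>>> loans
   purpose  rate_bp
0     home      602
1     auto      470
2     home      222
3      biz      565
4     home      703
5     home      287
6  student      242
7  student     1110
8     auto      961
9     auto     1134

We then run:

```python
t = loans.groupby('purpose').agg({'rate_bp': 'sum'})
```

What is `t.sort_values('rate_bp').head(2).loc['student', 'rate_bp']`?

1352

group by purpose, sum of rate_bp:
         rate_bp
purpose         
auto        2565
biz          565
home        1814
student     1352
sort by rate_bp:
         rate_bp
purpose         
biz          565
student     1352
home        1814
auto        2565
take first 2 rows:
         rate_bp
purpose         
biz          565
student     1352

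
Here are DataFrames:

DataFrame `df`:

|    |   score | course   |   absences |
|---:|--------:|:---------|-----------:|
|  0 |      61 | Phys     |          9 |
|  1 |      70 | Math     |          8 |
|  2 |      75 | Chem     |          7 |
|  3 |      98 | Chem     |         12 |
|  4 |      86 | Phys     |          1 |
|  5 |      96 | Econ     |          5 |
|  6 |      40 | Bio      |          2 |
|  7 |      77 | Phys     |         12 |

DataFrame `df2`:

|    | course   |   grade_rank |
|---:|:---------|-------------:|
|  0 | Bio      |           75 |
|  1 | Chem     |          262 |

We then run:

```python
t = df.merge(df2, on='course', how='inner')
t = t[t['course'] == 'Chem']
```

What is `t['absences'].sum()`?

merge on 'course' (how='inner') → 3 rows:
   score course  absences  grade_rank
0     75   Chem         7         262
1     98   Chem        12         262
2     40    Bio         2          75
filter rows where course == 'Chem':
   score course  absences  grade_rank
0     75   Chem         7         262
1     98   Chem        12         262
sum of column 'absences' → 19

19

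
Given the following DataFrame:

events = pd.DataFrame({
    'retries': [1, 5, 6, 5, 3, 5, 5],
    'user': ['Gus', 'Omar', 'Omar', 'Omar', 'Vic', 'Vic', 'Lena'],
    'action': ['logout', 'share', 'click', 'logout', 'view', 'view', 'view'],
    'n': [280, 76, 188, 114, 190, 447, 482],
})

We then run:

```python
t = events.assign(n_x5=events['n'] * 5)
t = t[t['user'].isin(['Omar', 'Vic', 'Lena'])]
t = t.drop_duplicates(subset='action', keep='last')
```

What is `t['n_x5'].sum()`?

add column n_x5 = events['n'] * 5:
   retries  user  action    n  n_x5
0        1   Gus  logout  280  1400
1        5  Omar   share   76   380
2        6  Omar   click  188   940
3        5  Omar  logout  114   570
4        3   Vic    view  190   950
5        5   Vic    view  447  2235
6        5  Lena    view  482  2410
filter rows where user in ['Omar', 'Vic', 'Lena']:
   retries  user  action    n  n_x5
1        5  Omar   share   76   380
2        6  Omar   click  188   940
3        5  Omar  logout  114   570
4        3   Vic    view  190   950
5        5   Vic    view  447  2235
6        5  Lena    view  482  2410
drop duplicate action (keep=last):
   retries  user  action    n  n_x5
1        5  Omar   share   76   380
2        6  Omar   click  188   940
3        5  Omar  logout  114   570
6        5  Lena    view  482  2410

4300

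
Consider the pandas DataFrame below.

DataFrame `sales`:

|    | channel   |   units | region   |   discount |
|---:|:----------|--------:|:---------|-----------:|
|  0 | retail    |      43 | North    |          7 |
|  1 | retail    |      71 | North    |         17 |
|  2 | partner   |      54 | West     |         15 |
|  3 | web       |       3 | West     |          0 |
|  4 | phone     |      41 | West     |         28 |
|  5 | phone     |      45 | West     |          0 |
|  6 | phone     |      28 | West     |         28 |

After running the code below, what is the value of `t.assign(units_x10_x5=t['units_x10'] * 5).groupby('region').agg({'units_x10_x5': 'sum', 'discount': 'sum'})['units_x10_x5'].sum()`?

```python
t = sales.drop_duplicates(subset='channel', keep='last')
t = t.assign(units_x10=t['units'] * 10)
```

7800

drop duplicate channel (keep=last):
   channel  units region  discount
1   retail     71  North        17
2  partner     54   West        15
3      web      3   West         0
6    phone     28   West        28
add column units_x10 = t['units'] * 10:
   channel  units region  discount  units_x10
1   retail     71  North        17        710
2  partner     54   West        15        540
3      web      3   West         0         30
6    phone     28   West        28        280
add column units_x10_x5 = t['units_x10'] * 5:
   channel  units region  discount  units_x10  units_x10_x5
1   retail     71  North        17        710          3550
2  partner     54   West        15        540          2700
3      web      3   West         0         30           150
6    phone     28   West        28        280          1400
group by region: sum(units_x10_x5), sum(discount):
        units_x10_x5  discount
region                        
North           3550        17
West            4250        43
So sum() = 7800.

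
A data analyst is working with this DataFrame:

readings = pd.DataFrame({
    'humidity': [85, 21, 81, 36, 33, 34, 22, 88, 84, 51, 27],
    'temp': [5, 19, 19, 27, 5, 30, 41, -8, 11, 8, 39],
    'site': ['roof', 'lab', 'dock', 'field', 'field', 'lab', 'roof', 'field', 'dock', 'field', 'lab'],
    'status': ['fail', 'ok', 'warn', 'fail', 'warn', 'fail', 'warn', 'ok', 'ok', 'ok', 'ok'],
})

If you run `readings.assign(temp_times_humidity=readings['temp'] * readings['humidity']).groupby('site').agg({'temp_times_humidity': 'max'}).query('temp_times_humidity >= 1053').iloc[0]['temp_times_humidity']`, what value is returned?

add column temp_times_humidity = readings['temp'] * readings['humidity']:
    humidity  temp   site status  temp_times_humidity
0         85     5   roof   fail                  425
1         21    19    lab     ok                  399
2         81    19   dock   warn                 1539
3         36    27  field   fail                  972
4         33     5  field   warn                  165
5         34    30    lab   fail                 1020
6         22    41   roof   warn                  902
7         88    -8  field     ok                 -704
8         84    11   dock     ok                  924
9         51     8  field     ok                  408
10        27    39    lab     ok                 1053
group by site, max of temp_times_humidity:
       temp_times_humidity
site                      
dock                  1539
field                  972
lab                   1053
roof                   902
filter rows where temp_times_humidity >= 1053:
      temp_times_humidity
site                     
dock                 1539
lab                  1053
value at position 0, column 'temp_times_humidity' → 1539

1539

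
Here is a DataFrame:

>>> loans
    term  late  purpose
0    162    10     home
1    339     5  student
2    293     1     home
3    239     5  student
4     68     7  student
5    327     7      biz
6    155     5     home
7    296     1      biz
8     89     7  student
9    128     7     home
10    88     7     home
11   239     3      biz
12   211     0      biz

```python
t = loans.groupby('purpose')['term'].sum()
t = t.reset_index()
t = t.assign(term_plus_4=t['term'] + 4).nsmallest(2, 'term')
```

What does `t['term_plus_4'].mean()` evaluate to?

group by purpose, sum of term:
purpose
biz        1073
home        826
student     735
Name: term, dtype: int64
reset_index():
   purpose  term
0      biz  1073
1     home   826
2  student   735
add column term_plus_4 = t['term'] + 4:
   purpose  term  term_plus_4
0      biz  1073         1077
1     home   826          830
2  student   735          739
take 2 rows with smallest term:
   purpose  term  term_plus_4
2  student   735          739
1     home   826          830
Then the mean of column 'term_plus_4': 784.5

784.5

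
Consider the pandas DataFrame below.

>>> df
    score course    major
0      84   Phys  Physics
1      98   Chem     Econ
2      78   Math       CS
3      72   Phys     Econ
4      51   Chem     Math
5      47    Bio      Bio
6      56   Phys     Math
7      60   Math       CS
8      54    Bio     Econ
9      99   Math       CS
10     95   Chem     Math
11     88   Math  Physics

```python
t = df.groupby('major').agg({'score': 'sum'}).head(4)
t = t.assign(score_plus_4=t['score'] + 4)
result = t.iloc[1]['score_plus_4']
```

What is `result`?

241

group by major, sum of score:
         score
major         
Bio         47
CS         237
Econ       224
Math       202
Physics    172
take first 4 rows:
       score
major       
Bio       47
CS       237
Econ     224
Math     202
add column score_plus_4 = t['score'] + 4:
       score  score_plus_4
major                     
Bio       47            51
CS       237           241
Econ     224           228
Math     202           206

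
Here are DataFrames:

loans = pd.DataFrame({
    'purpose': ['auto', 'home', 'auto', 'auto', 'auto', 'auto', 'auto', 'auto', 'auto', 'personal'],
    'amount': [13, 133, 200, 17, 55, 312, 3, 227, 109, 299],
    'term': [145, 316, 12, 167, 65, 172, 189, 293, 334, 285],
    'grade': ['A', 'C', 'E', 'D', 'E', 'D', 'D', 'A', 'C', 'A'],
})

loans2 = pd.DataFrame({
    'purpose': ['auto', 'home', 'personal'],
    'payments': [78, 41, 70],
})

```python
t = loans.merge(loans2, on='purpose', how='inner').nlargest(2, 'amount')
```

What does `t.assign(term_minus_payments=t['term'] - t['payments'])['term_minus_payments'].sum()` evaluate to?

merge on 'purpose' (how='inner') → 10 rows:
    purpose  amount  term grade  payments
0      auto      13   145     A        78
1      home     133   316     C        41
2      auto     200    12     E        78
3      auto      17   167     D        78
4      auto      55    65     E        78
5      auto     312   172     D        78
6      auto       3   189     D        78
7      auto     227   293     A        78
8      auto     109   334     C        78
9  personal     299   285     A        70
take 2 rows with largest amount:
    purpose  amount  term grade  payments
5      auto     312   172     D        78
9  personal     299   285     A        70
add column term_minus_payments = t['term'] - t['payments']:
    purpose  amount  term grade  payments  term_minus_payments
5      auto     312   172     D        78                   94
9  personal     299   285     A        70                  215
So sum() = 309.

309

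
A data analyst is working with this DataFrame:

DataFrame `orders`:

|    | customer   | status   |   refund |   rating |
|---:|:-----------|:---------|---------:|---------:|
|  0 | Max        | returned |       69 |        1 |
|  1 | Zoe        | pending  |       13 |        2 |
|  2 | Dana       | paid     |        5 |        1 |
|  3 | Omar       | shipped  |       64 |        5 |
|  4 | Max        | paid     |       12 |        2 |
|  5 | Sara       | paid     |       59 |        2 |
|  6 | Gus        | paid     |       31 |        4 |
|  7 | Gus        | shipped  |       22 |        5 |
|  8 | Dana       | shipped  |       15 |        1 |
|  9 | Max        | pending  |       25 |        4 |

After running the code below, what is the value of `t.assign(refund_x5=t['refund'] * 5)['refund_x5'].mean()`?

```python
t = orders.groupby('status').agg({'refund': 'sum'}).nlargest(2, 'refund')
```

group by status, sum of refund:
          refund
status          
paid         107
pending       38
returned      69
shipped      101
take 2 rows with largest refund:
         refund
status         
paid        107
shipped     101
add column refund_x5 = t['refund'] * 5:
         refund  refund_x5
status                    
paid        107        535
shipped     101        505
Hence 520.0.

520.0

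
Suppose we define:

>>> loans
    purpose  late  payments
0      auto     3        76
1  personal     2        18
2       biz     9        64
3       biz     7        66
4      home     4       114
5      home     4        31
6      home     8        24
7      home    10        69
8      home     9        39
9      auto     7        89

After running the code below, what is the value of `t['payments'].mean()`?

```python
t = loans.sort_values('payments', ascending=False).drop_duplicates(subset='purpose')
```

sort by payments descending:
    purpose  late  payments
4      home     4       114
9      auto     7        89
0      auto     3        76
7      home    10        69
3       biz     7        66
2       biz     9        64
8      home     9        39
5      home     4        31
6      home     8        24
1  personal     2        18
drop duplicate purpose (keep=first):
    purpose  late  payments
4      home     4       114
9      auto     7        89
3       biz     7        66
1  personal     2        18
Then the mean of column 'payments': 71.75

71.75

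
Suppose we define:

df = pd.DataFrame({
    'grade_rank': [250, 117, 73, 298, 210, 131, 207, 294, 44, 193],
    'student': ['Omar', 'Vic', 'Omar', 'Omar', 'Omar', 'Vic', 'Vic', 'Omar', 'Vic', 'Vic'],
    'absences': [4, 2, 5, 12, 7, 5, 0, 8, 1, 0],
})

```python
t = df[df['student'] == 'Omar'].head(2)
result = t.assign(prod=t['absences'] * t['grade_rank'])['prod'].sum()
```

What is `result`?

filter rows where student == 'Omar':
   grade_rank student  absences
0         250    Omar         4
2          73    Omar         5
3         298    Omar        12
4         210    Omar         7
7         294    Omar         8
take first 2 rows:
   grade_rank student  absences
0         250    Omar         4
2          73    Omar         5
add column prod = t['absences'] * t['grade_rank']:
   grade_rank student  absences  prod
0         250    Omar         4  1000
2          73    Omar         5   365
sum of column 'prod' → 1365

1365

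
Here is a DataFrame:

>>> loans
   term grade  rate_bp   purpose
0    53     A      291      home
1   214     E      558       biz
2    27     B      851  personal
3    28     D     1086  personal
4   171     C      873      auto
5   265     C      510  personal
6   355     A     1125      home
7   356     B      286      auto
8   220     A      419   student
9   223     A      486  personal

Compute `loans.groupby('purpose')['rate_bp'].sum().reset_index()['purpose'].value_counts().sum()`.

5

group by purpose, sum of rate_bp:
purpose
auto        1159
biz          558
home        1416
personal    2933
student      419
Name: rate_bp, dtype: int64
reset_index():
    purpose  rate_bp
0      auto     1159
1       biz      558
2      home     1416
3  personal     2933
4   student      419
value_counts of purpose:
purpose
auto        1
biz         1
home        1
personal    1
student     1
Name: count, dtype: int64
Hence 5.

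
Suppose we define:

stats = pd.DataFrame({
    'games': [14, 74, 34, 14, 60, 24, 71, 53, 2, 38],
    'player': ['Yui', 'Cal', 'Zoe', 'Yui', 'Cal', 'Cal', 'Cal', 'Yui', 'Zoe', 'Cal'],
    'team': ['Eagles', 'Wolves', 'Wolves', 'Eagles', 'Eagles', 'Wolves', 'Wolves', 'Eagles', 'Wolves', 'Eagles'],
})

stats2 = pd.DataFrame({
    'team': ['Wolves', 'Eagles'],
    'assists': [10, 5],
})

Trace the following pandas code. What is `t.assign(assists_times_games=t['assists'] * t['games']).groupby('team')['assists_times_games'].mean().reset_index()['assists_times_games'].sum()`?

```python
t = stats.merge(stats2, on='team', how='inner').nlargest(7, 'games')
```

merge on 'team' (how='inner') → 10 rows:
   games player    team  assists
0     14    Yui  Eagles        5
1     74    Cal  Wolves       10
2     34    Zoe  Wolves       10
3     14    Yui  Eagles        5
4     60    Cal  Eagles        5
5     24    Cal  Wolves       10
6     71    Cal  Wolves       10
7     53    Yui  Eagles        5
8      2    Zoe  Wolves       10
9     38    Cal  Eagles        5
take 7 rows with largest games:
   games player    team  assists
1     74    Cal  Wolves       10
6     71    Cal  Wolves       10
4     60    Cal  Eagles        5
7     53    Yui  Eagles        5
9     38    Cal  Eagles        5
2     34    Zoe  Wolves       10
5     24    Cal  Wolves       10
add column assists_times_games = t['assists'] * t['games']:
   games player    team  assists  assists_times_games
1     74    Cal  Wolves       10                  740
6     71    Cal  Wolves       10                  710
4     60    Cal  Eagles        5                  300
7     53    Yui  Eagles        5                  265
9     38    Cal  Eagles        5                  190
2     34    Zoe  Wolves       10                  340
5     24    Cal  Wolves       10                  240
group by team, mean of assists_times_games:
team
Eagles    251.666667
Wolves    507.500000
Name: assists_times_games, dtype: float64
reset_index():
     team  assists_times_games
0  Eagles           251.666667
1  Wolves           507.500000
Taking the sum of column 'assists_times_games' gives 759.166666667.

759.166666667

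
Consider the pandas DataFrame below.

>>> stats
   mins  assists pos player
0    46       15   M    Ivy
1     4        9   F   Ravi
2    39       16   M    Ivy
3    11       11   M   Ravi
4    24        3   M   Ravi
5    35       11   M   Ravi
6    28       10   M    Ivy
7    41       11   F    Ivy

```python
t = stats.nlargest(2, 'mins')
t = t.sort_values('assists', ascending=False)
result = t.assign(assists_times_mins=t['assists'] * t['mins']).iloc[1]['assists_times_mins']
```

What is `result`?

take 2 rows with largest mins:
   mins  assists pos player
0    46       15   M    Ivy
7    41       11   F    Ivy
sort by assists descending:
   mins  assists pos player
0    46       15   M    Ivy
7    41       11   F    Ivy
add column assists_times_mins = t['assists'] * t['mins']:
   mins  assists pos player  assists_times_mins
0    46       15   M    Ivy                 690
7    41       11   F    Ivy                 451
Taking the value at position 1, column 'assists_times_mins' gives 451.

451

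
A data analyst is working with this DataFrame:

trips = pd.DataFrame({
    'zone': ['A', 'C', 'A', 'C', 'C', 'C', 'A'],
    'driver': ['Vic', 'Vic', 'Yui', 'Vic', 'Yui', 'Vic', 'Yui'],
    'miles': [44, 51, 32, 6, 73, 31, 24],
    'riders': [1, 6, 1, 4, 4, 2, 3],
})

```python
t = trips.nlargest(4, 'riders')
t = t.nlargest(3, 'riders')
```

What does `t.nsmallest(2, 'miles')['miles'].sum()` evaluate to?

take 4 rows with largest riders:
  zone driver  miles  riders
1    C    Vic     51       6
3    C    Vic      6       4
4    C    Yui     73       4
6    A    Yui     24       3
take 3 rows with largest riders:
  zone driver  miles  riders
1    C    Vic     51       6
3    C    Vic      6       4
4    C    Yui     73       4
take 2 rows with smallest miles:
  zone driver  miles  riders
3    C    Vic      6       4
1    C    Vic     51       6
Then the sum of column 'miles': 57

57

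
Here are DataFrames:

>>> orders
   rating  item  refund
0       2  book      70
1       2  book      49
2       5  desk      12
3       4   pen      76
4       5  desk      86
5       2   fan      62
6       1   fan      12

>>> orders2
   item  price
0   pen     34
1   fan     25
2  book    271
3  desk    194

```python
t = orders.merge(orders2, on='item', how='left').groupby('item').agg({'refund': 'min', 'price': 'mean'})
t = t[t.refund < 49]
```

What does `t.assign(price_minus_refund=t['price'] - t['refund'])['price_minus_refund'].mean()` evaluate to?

merge on 'item' (how='left') → 7 rows:
   rating  item  refund  price
0       2  book      70    271
1       2  book      49    271
2       5  desk      12    194
3       4   pen      76     34
4       5  desk      86    194
5       2   fan      62     25
6       1   fan      12     25
group by item: min(refund), mean(price):
      refund  price
item               
book      49  271.0
desk      12  194.0
fan       12   25.0
pen       76   34.0
filter rows where refund < 49:
      refund  price
item               
desk      12  194.0
fan       12   25.0
add column price_minus_refund = t['price'] - t['refund']:
      refund  price  price_minus_refund
item                                   
desk      12  194.0               182.0
fan       12   25.0                13.0
mean of column 'price_minus_refund' → 97.5

97.5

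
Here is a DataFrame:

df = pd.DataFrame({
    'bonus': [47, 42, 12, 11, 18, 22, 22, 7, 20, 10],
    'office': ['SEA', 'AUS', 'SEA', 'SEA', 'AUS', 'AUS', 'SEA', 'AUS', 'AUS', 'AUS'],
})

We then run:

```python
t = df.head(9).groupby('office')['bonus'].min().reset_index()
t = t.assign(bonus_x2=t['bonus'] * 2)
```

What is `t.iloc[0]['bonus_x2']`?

take first 9 rows:
   bonus office
0     47    SEA
1     42    AUS
2     12    SEA
3     11    SEA
4     18    AUS
5     22    AUS
6     22    SEA
7      7    AUS
8     20    AUS
group by office, min of bonus:
office
AUS     7
SEA    11
Name: bonus, dtype: int64
reset_index():
  office  bonus
0    AUS      7
1    SEA     11
add column bonus_x2 = t['bonus'] * 2:
  office  bonus  bonus_x2
0    AUS      7        14
1    SEA     11        22

14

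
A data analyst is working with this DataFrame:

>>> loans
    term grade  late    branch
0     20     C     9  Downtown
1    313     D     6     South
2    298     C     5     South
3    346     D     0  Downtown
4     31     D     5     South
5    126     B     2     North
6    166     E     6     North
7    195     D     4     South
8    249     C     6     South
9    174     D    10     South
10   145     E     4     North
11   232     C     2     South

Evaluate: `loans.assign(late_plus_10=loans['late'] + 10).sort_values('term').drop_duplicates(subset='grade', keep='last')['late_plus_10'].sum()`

add column late_plus_10 = loans['late'] + 10:
    term grade  late    branch  late_plus_10
0     20     C     9  Downtown            19
1    313     D     6     South            16
2    298     C     5     South            15
3    346     D     0  Downtown            10
4     31     D     5     South            15
5    126     B     2     North            12
6    166     E     6     North            16
7    195     D     4     South            14
8    249     C     6     South            16
9    174     D    10     South            20
10   145     E     4     North            14
11   232     C     2     South            12
sort by term:
    term grade  late    branch  late_plus_10
0     20     C     9  Downtown            19
4     31     D     5     South            15
5    126     B     2     North            12
10   145     E     4     North            14
6    166     E     6     North            16
9    174     D    10     South            20
7    195     D     4     South            14
11   232     C     2     South            12
8    249     C     6     South            16
2    298     C     5     South            15
1    313     D     6     South            16
3    346     D     0  Downtown            10
drop duplicate grade (keep=last):
   term grade  late    branch  late_plus_10
5   126     B     2     North            12
6   166     E     6     North            16
2   298     C     5     South            15
3   346     D     0  Downtown            10

53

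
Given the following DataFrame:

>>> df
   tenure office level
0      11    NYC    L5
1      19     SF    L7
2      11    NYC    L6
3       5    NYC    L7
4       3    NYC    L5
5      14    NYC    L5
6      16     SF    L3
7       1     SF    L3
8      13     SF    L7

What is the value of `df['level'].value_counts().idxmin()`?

value_counts of level:
level
L5    3
L7    3
L3    2
L6    1
Name: count, dtype: int64

L6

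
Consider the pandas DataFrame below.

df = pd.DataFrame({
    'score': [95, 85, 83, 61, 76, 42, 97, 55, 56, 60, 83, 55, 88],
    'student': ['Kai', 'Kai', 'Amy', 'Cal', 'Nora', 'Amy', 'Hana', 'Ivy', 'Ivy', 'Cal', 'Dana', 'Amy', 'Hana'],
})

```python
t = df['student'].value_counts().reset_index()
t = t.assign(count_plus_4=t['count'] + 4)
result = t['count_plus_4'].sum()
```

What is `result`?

value_counts of student:
student
Amy     3
Kai     2
Cal     2
Hana    2
Ivy     2
Nora    1
Dana    1
Name: count, dtype: int64
reset_index():
  student  count
0     Amy      3
1     Kai      2
2     Cal      2
3    Hana      2
4     Ivy      2
5    Nora      1
6    Dana      1
add column count_plus_4 = t['count'] + 4:
  student  count  count_plus_4
0     Amy      3             7
1     Kai      2             6
2     Cal      2             6
3    Hana      2             6
4     Ivy      2             6
5    Nora      1             5
6    Dana      1             5
Reading off the sum of column 'count_plus_4', we get 41.

41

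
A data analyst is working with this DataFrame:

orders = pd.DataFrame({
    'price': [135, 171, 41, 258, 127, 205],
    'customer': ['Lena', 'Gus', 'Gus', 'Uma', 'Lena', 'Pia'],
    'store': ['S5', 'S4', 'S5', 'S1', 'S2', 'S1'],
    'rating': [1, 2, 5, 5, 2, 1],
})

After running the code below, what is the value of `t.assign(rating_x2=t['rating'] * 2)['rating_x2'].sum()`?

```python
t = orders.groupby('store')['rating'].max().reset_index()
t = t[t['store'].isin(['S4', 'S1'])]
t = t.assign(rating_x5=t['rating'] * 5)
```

14

group by store, max of rating:
store
S1    5
S2    2
S4    2
S5    5
Name: rating, dtype: int64
reset_index():
  store  rating
0    S1       5
1    S2       2
2    S4       2
3    S5       5
filter rows where store in ['S4', 'S1']:
  store  rating
0    S1       5
2    S4       2
add column rating_x5 = t['rating'] * 5:
  store  rating  rating_x5
0    S1       5         25
2    S4       2         10
add column rating_x2 = t['rating'] * 2:
  store  rating  rating_x5  rating_x2
0    S1       5         25         10
2    S4       2         10          4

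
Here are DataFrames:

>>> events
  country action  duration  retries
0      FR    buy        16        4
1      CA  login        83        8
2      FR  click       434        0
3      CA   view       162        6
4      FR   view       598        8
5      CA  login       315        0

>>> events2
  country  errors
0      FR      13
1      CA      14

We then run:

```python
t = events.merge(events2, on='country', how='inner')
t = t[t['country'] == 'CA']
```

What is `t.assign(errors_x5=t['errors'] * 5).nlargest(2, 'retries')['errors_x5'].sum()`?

140

merge on 'country' (how='inner') → 6 rows:
  country action  duration  retries  errors
0      FR    buy        16        4      13
1      CA  login        83        8      14
2      FR  click       434        0      13
3      CA   view       162        6      14
4      FR   view       598        8      13
5      CA  login       315        0      14
filter rows where country == 'CA':
  country action  duration  retries  errors
1      CA  login        83        8      14
3      CA   view       162        6      14
5      CA  login       315        0      14
add column errors_x5 = t['errors'] * 5:
  country action  duration  retries  errors  errors_x5
1      CA  login        83        8      14         70
3      CA   view       162        6      14         70
5      CA  login       315        0      14         70
take 2 rows with largest retries:
  country action  duration  retries  errors  errors_x5
1      CA  login        83        8      14         70
3      CA   view       162        6      14         70
Hence 140.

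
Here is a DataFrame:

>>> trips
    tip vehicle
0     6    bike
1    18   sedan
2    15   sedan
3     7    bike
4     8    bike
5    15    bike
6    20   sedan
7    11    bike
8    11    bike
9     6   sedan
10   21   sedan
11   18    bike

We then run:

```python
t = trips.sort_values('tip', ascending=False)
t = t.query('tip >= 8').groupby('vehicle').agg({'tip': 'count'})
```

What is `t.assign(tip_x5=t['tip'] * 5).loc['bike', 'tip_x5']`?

sort by tip descending:
    tip vehicle
10   21   sedan
6    20   sedan
1    18   sedan
11   18    bike
2    15   sedan
5    15    bike
7    11    bike
8    11    bike
4     8    bike
3     7    bike
0     6    bike
9     6   sedan
filter rows where tip >= 8:
    tip vehicle
10   21   sedan
6    20   sedan
1    18   sedan
11   18    bike
2    15   sedan
5    15    bike
7    11    bike
8    11    bike
4     8    bike
group by vehicle, count of tip:
         tip
vehicle     
bike       5
sedan      4
add column tip_x5 = t['tip'] * 5:
         tip  tip_x5
vehicle             
bike       5      25
sedan      4      20
Taking the value at row 'bike', column 'tip_x5' gives 25.

25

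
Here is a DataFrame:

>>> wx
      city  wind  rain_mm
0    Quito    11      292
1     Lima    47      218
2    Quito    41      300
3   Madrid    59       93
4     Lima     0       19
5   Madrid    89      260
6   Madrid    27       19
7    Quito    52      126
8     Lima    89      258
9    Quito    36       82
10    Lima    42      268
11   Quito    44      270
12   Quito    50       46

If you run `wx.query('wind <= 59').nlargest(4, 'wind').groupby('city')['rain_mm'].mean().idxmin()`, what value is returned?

filter rows where wind <= 59:
      city  wind  rain_mm
0    Quito    11      292
1     Lima    47      218
2    Quito    41      300
3   Madrid    59       93
4     Lima     0       19
6   Madrid    27       19
7    Quito    52      126
9    Quito    36       82
10    Lima    42      268
11   Quito    44      270
12   Quito    50       46
take 4 rows with largest wind:
      city  wind  rain_mm
3   Madrid    59       93
7    Quito    52      126
12   Quito    50       46
1     Lima    47      218
group by city, mean of rain_mm:
city
Lima      218.0
Madrid     93.0
Quito      86.0
Name: rain_mm, dtype: float64
Hence Quito.

Quito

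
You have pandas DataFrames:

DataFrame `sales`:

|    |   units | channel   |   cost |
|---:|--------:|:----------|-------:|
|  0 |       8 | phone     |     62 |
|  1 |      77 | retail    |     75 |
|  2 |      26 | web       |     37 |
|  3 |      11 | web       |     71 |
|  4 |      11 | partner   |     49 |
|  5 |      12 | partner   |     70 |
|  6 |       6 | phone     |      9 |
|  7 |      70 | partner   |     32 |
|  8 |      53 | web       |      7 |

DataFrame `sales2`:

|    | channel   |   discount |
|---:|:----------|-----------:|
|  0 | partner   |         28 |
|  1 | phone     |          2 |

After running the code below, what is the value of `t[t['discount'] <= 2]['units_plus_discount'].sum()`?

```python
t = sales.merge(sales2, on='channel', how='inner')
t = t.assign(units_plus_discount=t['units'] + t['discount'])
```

merge on 'channel' (how='inner') → 5 rows:
   units  channel  cost  discount
0      8    phone    62         2
1     11  partner    49        28
2     12  partner    70        28
3      6    phone     9         2
4     70  partner    32        28
add column units_plus_discount = t['units'] + t['discount']:
   units  channel  cost  discount  units_plus_discount
0      8    phone    62         2                   10
1     11  partner    49        28                   39
2     12  partner    70        28                   40
3      6    phone     9         2                    8
4     70  partner    32        28                   98
filter rows where discount <= 2:
   units channel  cost  discount  units_plus_discount
0      8   phone    62         2                   10
3      6   phone     9         2                    8
Then the sum of column 'units_plus_discount': 18

18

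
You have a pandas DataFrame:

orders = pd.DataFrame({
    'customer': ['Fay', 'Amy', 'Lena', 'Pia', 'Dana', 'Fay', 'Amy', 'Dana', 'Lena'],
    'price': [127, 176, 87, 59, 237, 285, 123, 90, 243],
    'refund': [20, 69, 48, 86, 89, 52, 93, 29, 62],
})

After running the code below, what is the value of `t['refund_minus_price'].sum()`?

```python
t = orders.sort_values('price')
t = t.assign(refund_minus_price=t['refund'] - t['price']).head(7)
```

sort by price:
  customer  price  refund
3      Pia     59      86
2     Lena     87      48
7     Dana     90      29
6      Amy    123      93
0      Fay    127      20
1      Amy    176      69
4     Dana    237      89
8     Lena    243      62
5      Fay    285      52
add column refund_minus_price = t['refund'] - t['price']:
  customer  price  refund  refund_minus_price
3      Pia     59      86                  27
2     Lena     87      48                 -39
7     Dana     90      29                 -61
6      Amy    123      93                 -30
0      Fay    127      20                -107
1      Amy    176      69                -107
4     Dana    237      89                -148
8     Lena    243      62                -181
5      Fay    285      52                -233
take first 7 rows:
  customer  price  refund  refund_minus_price
3      Pia     59      86                  27
2     Lena     87      48                 -39
7     Dana     90      29                 -61
6      Amy    123      93                 -30
0      Fay    127      20                -107
1      Amy    176      69                -107
4     Dana    237      89                -148
Then the sum of column 'refund_minus_price': -465

-465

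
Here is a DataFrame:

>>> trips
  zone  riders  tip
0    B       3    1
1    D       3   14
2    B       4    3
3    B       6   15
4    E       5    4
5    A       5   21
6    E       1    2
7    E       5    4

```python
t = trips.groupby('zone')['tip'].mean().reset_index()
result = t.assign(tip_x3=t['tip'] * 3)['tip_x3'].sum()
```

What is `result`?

group by zone, mean of tip:
zone
A    21.000000
B     6.333333
D    14.000000
E     3.333333
Name: tip, dtype: float64
reset_index():
  zone        tip
0    A  21.000000
1    B   6.333333
2    D  14.000000
3    E   3.333333
add column tip_x3 = t['tip'] * 3:
  zone        tip  tip_x3
0    A  21.000000    63.0
1    B   6.333333    19.0
2    D  14.000000    42.0
3    E   3.333333    10.0
Taking the sum of column 'tip_x3' gives 134.0.

134.0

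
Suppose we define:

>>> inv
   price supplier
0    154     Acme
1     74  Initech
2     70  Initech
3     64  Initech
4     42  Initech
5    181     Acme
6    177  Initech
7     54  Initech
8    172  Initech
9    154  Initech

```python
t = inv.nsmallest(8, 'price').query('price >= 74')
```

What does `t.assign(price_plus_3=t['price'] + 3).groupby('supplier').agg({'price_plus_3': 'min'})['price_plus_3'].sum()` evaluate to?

take 8 rows with smallest price:
   price supplier
4     42  Initech
7     54  Initech
3     64  Initech
2     70  Initech
1     74  Initech
0    154     Acme
9    154  Initech
8    172  Initech
filter rows where price >= 74:
   price supplier
1     74  Initech
0    154     Acme
9    154  Initech
8    172  Initech
add column price_plus_3 = t['price'] + 3:
   price supplier  price_plus_3
1     74  Initech            77
0    154     Acme           157
9    154  Initech           157
8    172  Initech           175
group by supplier, min of price_plus_3:
          price_plus_3
supplier              
Acme               157
Initech             77
sum of column 'price_plus_3' → 234

234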